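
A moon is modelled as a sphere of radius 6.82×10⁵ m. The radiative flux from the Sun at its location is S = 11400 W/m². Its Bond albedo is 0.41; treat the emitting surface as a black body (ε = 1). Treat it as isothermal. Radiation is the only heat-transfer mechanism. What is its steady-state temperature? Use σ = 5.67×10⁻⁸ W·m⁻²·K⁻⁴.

T ≈ 415 K

At equilibrium, absorbed power = emitted power.
Absorbing cross-section = πr² = 1.461×10¹² m²; emitting surface = 4πr² = 5.845×10¹² m² (ratio 4).
(1−a)S·A_cross = εσ·A_surf·T⁴  ⇒  T⁴ = (1−a)S/(4σ).
T⁴ = 0.590·11400/(4·5.67×10⁻⁸) = 2.966×10¹⁰ K⁴.
T = (2.966×10¹⁰)^(1/4).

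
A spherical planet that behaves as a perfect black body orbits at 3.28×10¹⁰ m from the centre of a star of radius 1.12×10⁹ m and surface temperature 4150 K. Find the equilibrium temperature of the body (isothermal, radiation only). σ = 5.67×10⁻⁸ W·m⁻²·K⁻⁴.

The star's surface emits σT_*⁴; at distance d the flux is S = σT_*⁴(R_*/d)².
S = 5.67×10⁻⁸·(4150)⁴·(1.12×10⁹/3.28×10¹⁰)² = 19610 W/m².
For an isothermal sphere T⁴ = (1−a)S/(4σ) = 8.646×10¹⁰ K⁴.

T ≈ 542 K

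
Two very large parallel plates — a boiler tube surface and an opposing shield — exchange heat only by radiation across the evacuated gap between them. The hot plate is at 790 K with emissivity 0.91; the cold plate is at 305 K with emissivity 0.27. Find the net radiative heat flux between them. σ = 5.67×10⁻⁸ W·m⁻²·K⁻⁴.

q ≈ 5680 W/m²

For two infinite grey parallel plates, q = σ(T₁⁴ − T₂⁴)/(1/ε₁ + 1/ε₂ − 1).
T₁⁴ − T₂⁴ = 3.895×10¹¹ − 8.654×10⁹ = 3.808×10¹¹ K⁴.
1/ε₁ + 1/ε₂ − 1 = 1.099 + 3.704 − 1 = 3.803.
q = 5.67×10⁻⁸ × 3.808×10¹¹ / 3.803.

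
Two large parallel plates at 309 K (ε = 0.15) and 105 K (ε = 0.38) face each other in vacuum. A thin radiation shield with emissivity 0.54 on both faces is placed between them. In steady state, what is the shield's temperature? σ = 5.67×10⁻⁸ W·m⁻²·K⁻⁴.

T_s ≈ 233 K

In steady state the net flux on the hot side equals that on the cold side.
σ(T₁⁴−T_s⁴)/D₁ = σ(T_s⁴−T₂⁴)/D₂, with D₁ = 1/ε₁+1/ε_s−1 = 7.519, D₂ = 1/ε_s+1/ε₂−1 = 3.483.
Solve for T_s⁴: T_s⁴ = (D₂·T₁⁴ + D₁·T₂⁴)/(D₁+D₂) = 2.970×10⁹ K⁴.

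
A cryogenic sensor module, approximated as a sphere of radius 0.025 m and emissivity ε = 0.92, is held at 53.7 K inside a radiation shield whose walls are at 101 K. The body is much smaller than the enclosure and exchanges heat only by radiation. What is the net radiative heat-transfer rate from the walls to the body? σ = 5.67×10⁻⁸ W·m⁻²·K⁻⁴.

P_net ≈ 0.0392 W

For a small grey body in a large enclosure: P_net = εσA(T_body⁴ − T_wall⁴).
A = 4πr² = 0.007854 m²; T_body⁴ − T_wall⁴ = 8.316×10⁶ − 1.041×10⁸ = -9.574×10⁷ K⁴.
|P_net| = 0.92·5.67×10⁻⁸·0.007854·9.574×10⁷.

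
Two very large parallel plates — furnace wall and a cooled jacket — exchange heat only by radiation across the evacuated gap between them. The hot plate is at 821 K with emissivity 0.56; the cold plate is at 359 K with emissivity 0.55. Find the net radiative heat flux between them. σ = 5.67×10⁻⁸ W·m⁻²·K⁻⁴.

q ≈ 9530 W/m²

For two infinite grey parallel plates, q = σ(T₁⁴ − T₂⁴)/(1/ε₁ + 1/ε₂ − 1).
T₁⁴ − T₂⁴ = 4.543×10¹¹ − 1.661×10¹⁰ = 4.377×10¹¹ K⁴.
1/ε₁ + 1/ε₂ − 1 = 1.786 + 1.818 − 1 = 2.604.
q = 5.67×10⁻⁸ × 4.377×10¹¹ / 2.604.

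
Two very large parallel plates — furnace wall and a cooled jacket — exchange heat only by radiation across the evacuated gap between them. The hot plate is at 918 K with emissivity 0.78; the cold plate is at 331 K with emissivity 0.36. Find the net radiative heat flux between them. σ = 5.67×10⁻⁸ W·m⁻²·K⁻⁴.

For two infinite grey parallel plates, q = σ(T₁⁴ − T₂⁴)/(1/ε₁ + 1/ε₂ − 1).
T₁⁴ − T₂⁴ = 7.102×10¹¹ − 1.200×10¹⁰ = 6.982×10¹¹ K⁴.
1/ε₁ + 1/ε₂ − 1 = 1.282 + 2.778 − 1 = 3.060.
q = 5.67×10⁻⁸ × 6.982×10¹¹ / 3.060.

q ≈ 12900 W/m²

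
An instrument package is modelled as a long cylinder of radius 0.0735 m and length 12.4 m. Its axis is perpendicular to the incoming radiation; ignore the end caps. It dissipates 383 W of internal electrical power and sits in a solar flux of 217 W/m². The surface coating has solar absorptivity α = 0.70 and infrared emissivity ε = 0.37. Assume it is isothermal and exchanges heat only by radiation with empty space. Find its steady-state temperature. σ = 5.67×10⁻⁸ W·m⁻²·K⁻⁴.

At steady state, absorbed solar power + internal power = radiated power.
Absorbed: α·S·A_cross = 0.70·217·1.823 = 276.9 W (cross-section 2rL).
Total input = 276.9 + 383 = 659.9 W.
Radiated: εσ·A_surf·T⁴ with A_surf = 2πrL = 5.726 m².
T⁴ = 659.9/(0.37·5.67×10⁻⁸·5.726) = 5.493×10⁹ K⁴.

T ≈ 272 K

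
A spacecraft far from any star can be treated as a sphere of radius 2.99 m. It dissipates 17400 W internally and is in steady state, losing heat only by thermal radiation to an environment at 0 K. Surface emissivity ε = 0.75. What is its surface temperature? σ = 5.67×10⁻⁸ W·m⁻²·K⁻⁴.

T ≈ 246 K

Steady state: internal power = radiated power, P = εσA T⁴.
Radiating area A = 4πr² = 112.3 m².
T⁴ = P/(εσA) = 17400/(0.75·5.67×10⁻⁸·112.3) = 3.642×10⁹ K⁴.
T = (3.642×10⁹)^(1/4).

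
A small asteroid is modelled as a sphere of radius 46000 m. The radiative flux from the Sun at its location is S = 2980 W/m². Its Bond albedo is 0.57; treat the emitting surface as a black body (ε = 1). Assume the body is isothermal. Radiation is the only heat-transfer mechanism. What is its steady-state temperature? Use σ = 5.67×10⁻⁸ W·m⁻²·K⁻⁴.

T ≈ 274 K

At equilibrium, absorbed power = emitted power.
Absorbing cross-section = πr² = 6.648×10⁹ m²; emitting surface = 4πr² = 2.659×10¹⁰ m² (ratio 4).
(1−a)S·A_cross = εσ·A_surf·T⁴  ⇒  T⁴ = (1−a)S/(4σ).
T⁴ = 0.430·2980/(4·5.67×10⁻⁸) = 5.650×10⁹ K⁴.
T = (5.650×10⁹)^(1/4).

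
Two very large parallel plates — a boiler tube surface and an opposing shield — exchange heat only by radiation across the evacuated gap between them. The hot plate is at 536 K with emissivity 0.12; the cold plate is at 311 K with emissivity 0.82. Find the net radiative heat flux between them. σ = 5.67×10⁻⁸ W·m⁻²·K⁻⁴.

q ≈ 485 W/m²

For two infinite grey parallel plates, q = σ(T₁⁴ − T₂⁴)/(1/ε₁ + 1/ε₂ − 1).
T₁⁴ − T₂⁴ = 8.254×10¹⁰ − 9.355×10⁹ = 7.318×10¹⁰ K⁴.
1/ε₁ + 1/ε₂ − 1 = 8.333 + 1.220 − 1 = 8.553.
q = 5.67×10⁻⁸ × 7.318×10¹⁰ / 8.553.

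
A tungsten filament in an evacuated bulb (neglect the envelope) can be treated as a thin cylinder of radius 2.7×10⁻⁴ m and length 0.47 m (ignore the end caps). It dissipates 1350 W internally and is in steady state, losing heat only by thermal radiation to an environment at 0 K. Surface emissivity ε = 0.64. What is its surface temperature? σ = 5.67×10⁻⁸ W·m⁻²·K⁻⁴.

T ≈ 2610 K

Steady state: internal power = radiated power, P = εσA T⁴.
Radiating area A = 2πrL = 7.973×10⁻⁴ m².
T⁴ = P/(εσA) = 1350/(0.64·5.67×10⁻⁸·7.973×10⁻⁴) = 4.666×10¹³ K⁴.
T = (4.666×10¹³)^(1/4).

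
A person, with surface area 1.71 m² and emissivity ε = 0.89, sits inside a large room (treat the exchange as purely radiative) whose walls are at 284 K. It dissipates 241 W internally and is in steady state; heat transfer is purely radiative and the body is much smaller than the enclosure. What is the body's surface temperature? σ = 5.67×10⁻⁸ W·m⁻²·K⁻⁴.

For a small grey body in a large enclosure, net radiated power = εσA(T⁴ − T_w⁴).
Steady state: P = εσA(T⁴ − T_w⁴) with A = 1.71 m².
T⁴ = P/(εσA) + T_w⁴ = 241/(0.89·5.67×10⁻⁸·1.710) + (284)⁴
    = 2.793×10⁹ + 6.505×10⁹ = 9.298×10⁹ K⁴.

T ≈ 311 K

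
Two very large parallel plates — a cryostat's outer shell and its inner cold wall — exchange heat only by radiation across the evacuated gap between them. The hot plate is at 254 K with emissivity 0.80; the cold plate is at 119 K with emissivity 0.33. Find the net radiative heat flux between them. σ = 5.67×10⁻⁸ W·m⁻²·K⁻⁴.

q ≈ 68.5 W/m²

For two infinite grey parallel plates, q = σ(T₁⁴ − T₂⁴)/(1/ε₁ + 1/ε₂ − 1).
T₁⁴ − T₂⁴ = 4.162×10⁹ − 2.005×10⁸ = 3.962×10⁹ K⁴.
1/ε₁ + 1/ε₂ − 1 = 1.250 + 3.030 − 1 = 3.280.
q = 5.67×10⁻⁸ × 3.962×10⁹ / 3.280.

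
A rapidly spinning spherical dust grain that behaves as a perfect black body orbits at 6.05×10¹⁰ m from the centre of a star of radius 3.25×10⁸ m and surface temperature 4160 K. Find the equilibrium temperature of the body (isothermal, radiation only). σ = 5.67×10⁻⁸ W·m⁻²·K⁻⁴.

The star's surface emits σT_*⁴; at distance d the flux is S = σT_*⁴(R_*/d)².
S = 5.67×10⁻⁸·(4160)⁴·(3.25×10⁸/6.05×10¹⁰)² = 490.0 W/m².
For an isothermal sphere T⁴ = (1−a)S/(4σ) = 2.161×10⁹ K⁴.

T ≈ 216 K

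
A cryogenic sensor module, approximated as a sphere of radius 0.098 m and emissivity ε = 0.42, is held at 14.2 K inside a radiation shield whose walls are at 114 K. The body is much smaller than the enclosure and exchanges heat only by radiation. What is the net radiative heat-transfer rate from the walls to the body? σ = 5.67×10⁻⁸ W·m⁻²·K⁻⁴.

P_net ≈ 0.485 W

For a small grey body in a large enclosure: P_net = εσA(T_body⁴ − T_wall⁴).
A = 4πr² = 0.1207 m²; T_body⁴ − T_wall⁴ = 40660 − 1.689×10⁸ = -1.689×10⁸ K⁴.
|P_net| = 0.42·5.67×10⁻⁸·0.1207·1.689×10⁸.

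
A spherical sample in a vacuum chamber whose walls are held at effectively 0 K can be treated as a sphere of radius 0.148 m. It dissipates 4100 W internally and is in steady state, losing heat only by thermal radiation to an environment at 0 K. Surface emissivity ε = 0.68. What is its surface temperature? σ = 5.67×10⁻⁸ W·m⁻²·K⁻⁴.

Steady state: internal power = radiated power, P = εσA T⁴.
Radiating area A = 4πr² = 0.2753 m².
T⁴ = P/(εσA) = 4100/(0.68·5.67×10⁻⁸·0.2753) = 3.863×10¹¹ K⁴.
T = (3.863×10¹¹)^(1/4).

T ≈ 788 K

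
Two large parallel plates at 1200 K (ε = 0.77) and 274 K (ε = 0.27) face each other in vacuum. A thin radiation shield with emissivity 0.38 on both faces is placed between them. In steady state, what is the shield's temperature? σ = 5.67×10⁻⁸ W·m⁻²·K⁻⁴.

T_s ≈ 1080 K

In steady state the net flux on the hot side equals that on the cold side.
σ(T₁⁴−T_s⁴)/D₁ = σ(T_s⁴−T₂⁴)/D₂, with D₁ = 1/ε₁+1/ε_s−1 = 2.930, D₂ = 1/ε_s+1/ε₂−1 = 5.335.
Solve for T_s⁴: T_s⁴ = (D₂·T₁⁴ + D₁·T₂⁴)/(D₁+D₂) = 1.340×10¹² K⁴.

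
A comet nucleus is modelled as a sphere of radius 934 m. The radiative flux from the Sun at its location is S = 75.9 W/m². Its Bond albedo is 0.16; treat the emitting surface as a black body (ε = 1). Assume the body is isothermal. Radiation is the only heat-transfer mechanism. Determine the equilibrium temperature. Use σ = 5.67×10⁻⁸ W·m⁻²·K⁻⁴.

At equilibrium, absorbed power = emitted power.
Absorbing cross-section = πr² = 2.741×10⁶ m²; emitting surface = 4πr² = 1.096×10⁷ m² (ratio 4).
(1−a)S·A_cross = εσ·A_surf·T⁴  ⇒  T⁴ = (1−a)S/(4σ).
T⁴ = 0.840·75.9/(4·5.67×10⁻⁸) = 2.811×10⁸ K⁴.
T = (2.811×10⁸)^(1/4).

T ≈ 129 K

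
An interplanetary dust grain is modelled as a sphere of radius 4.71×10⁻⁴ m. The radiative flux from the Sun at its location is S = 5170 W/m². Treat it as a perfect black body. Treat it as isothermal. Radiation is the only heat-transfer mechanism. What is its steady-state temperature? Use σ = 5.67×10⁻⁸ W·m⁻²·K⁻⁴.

At equilibrium, absorbed power = emitted power.
Absorbing cross-section = πr² = 6.969×10⁻⁷ m²; emitting surface = 4πr² = 2.788×10⁻⁶ m² (ratio 4).
S·A_cross = εσ·A_surf·T⁴  ⇒  T⁴ = S/(4σ).
T⁴ = 1.00·5170/(4·5.67×10⁻⁸) = 2.280×10¹⁰ K⁴.
T = (2.280×10¹⁰)^(1/4).

T ≈ 389 K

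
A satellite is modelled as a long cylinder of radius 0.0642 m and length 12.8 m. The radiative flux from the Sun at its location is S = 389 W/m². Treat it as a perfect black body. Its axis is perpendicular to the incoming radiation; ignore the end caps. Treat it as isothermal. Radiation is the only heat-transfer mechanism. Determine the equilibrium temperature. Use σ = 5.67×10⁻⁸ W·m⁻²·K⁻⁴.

T ≈ 216 K

At equilibrium, absorbed power = emitted power.
Absorbing cross-section = 2rL = 1.644 m²; emitting surface = 2πrL = 5.163 m² (ratio π).
S·A_cross = εσ·A_surf·T⁴  ⇒  T⁴ = S/(πσ).
T⁴ = 1.00·389/(π·5.67×10⁻⁸) = 2.184×10⁹ K⁴.
T = (2.184×10⁹)^(1/4).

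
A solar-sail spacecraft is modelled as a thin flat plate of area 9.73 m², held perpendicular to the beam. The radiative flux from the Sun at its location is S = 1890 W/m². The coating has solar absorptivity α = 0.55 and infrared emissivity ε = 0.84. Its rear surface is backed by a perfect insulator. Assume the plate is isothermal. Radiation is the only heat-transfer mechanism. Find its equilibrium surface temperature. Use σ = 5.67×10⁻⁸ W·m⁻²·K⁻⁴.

At equilibrium, absorbed power = emitted power.
Absorbing cross-section = A = 9.730 m²; emitting surface = A = 9.730 m² (ratio 1).
αS·A_cross = εσ·A_surf·T⁴  ⇒  T⁴ = αS/(ε·1σ).
T⁴ = 0.550·1890/(0.84·1·5.67×10⁻⁸) = 2.183×10¹⁰ K⁴.
T = (2.183×10¹⁰)^(1/4).

T ≈ 384 K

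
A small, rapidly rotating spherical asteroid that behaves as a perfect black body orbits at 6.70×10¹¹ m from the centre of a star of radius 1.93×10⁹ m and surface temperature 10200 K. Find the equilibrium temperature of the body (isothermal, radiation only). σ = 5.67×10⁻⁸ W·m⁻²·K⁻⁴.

The star's surface emits σT_*⁴; at distance d the flux is S = σT_*⁴(R_*/d)².
S = 5.67×10⁻⁸·(10200)⁴·(1.93×10⁹/6.70×10¹¹)² = 5093 W/m².
For an isothermal sphere T⁴ = (1−a)S/(4σ) = 2.245×10¹⁰ K⁴.

T ≈ 387 K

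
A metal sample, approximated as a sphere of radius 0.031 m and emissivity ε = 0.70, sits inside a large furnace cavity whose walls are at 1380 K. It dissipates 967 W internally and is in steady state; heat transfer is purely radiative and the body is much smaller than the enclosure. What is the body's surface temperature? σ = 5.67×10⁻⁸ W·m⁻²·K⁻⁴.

T ≈ 1540 K

For a small grey body in a large enclosure, net radiated power = εσA(T⁴ − T_w⁴).
Steady state: P = εσA(T⁴ − T_w⁴) with A = 4πr² = 0.01208 m².
T⁴ = P/(εσA) + T_w⁴ = 967/(0.70·5.67×10⁻⁸·0.01208) + (1380)⁴
    = 2.017×10¹² + 3.627×10¹² = 5.644×10¹² K⁴.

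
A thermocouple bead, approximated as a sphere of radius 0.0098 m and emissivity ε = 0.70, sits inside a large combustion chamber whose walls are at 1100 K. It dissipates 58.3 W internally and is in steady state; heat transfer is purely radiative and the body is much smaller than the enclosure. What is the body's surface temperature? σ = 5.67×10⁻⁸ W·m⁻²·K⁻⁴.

T ≈ 1280 K

For a small grey body in a large enclosure, net radiated power = εσA(T⁴ − T_w⁴).
Steady state: P = εσA(T⁴ − T_w⁴) with A = 4πr² = 0.001207 m².
T⁴ = P/(εσA) + T_w⁴ = 58.3/(0.70·5.67×10⁻⁸·0.001207) + (1100)⁴
    = 1.217×10¹² + 1.464×10¹² = 2.681×10¹² K⁴.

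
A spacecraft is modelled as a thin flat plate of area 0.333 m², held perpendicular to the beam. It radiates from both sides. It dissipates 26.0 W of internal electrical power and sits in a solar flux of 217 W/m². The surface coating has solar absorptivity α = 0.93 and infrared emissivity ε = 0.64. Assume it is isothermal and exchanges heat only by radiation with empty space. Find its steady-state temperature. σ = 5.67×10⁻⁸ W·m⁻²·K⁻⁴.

At steady state, absorbed solar power + internal power = radiated power.
Absorbed: α·S·A_cross = 0.93·217·0.3330 = 67.20 W (cross-section A).
Total input = 67.20 + 26.0 = 93.20 W.
Radiated: εσ·A_surf·T⁴ with A_surf = 2A = 0.6660 m².
T⁴ = 93.20/(0.64·5.67×10⁻⁸·0.6660) = 3.856×10⁹ K⁴.

T ≈ 249 K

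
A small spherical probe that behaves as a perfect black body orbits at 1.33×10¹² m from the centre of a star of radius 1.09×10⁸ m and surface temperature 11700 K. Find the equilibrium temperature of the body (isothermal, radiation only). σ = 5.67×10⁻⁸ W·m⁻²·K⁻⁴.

T ≈ 74.9 K

The star's surface emits σT_*⁴; at distance d the flux is S = σT_*⁴(R_*/d)².
S = 5.67×10⁻⁸·(11700)⁴·(1.09×10⁸/1.33×10¹²)² = 7.136 W/m².
For an isothermal sphere T⁴ = (1−a)S/(4σ) = 3.147×10⁷ K⁴.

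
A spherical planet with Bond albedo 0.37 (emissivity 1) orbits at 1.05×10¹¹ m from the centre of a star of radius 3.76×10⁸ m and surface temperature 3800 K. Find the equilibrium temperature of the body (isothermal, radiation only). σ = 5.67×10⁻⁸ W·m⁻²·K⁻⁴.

The star's surface emits σT_*⁴; at distance d the flux is S = σT_*⁴(R_*/d)².
S = 5.67×10⁻⁸·(3800)⁴·(3.76×10⁸/1.05×10¹¹)² = 151.6 W/m².
For an isothermal sphere T⁴ = (1−a)S/(4σ) = 4.211×10⁸ K⁴.

T ≈ 143 K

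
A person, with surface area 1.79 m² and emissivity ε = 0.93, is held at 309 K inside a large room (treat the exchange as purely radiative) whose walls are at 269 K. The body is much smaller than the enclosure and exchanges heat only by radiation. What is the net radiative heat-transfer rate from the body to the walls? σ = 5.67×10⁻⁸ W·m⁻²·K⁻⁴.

For a small grey body in a large enclosure: P_net = εσA(T_body⁴ − T_wall⁴).
A = 1.79 m²; T_body⁴ − T_wall⁴ = 9.117×10⁹ − 5.236×10⁹ = 3.881×10⁹ K⁴.
|P_net| = 0.93·5.67×10⁻⁸·1.790·3.881×10⁹.

P_net ≈ 366 W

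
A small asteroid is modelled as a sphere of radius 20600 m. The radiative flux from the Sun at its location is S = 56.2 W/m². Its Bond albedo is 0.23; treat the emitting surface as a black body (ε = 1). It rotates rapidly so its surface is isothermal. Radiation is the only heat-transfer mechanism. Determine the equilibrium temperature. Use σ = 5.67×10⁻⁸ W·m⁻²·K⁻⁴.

At equilibrium, absorbed power = emitted power.
Absorbing cross-section = πr² = 1.333×10⁹ m²; emitting surface = 4πr² = 5.333×10⁹ m² (ratio 4).
(1−a)S·A_cross = εσ·A_surf·T⁴  ⇒  T⁴ = (1−a)S/(4σ).
T⁴ = 0.770·56.2/(4·5.67×10⁻⁸) = 1.908×10⁸ K⁴.
T = (1.908×10⁸)^(1/4).

T ≈ 118 K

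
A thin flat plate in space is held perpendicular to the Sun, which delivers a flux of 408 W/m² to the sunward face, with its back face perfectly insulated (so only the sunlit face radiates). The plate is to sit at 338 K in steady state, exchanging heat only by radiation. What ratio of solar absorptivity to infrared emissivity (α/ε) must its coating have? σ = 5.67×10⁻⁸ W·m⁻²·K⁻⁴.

Balance: αS·A = εσ·1A·T⁴ ⇒ α/ε = σT⁴/S.
α/ε = 5.67×10⁻⁸·(338)⁴/408 = 5.67×10⁻⁸·1.305×10¹⁰/408.

α/ε ≈ 1.81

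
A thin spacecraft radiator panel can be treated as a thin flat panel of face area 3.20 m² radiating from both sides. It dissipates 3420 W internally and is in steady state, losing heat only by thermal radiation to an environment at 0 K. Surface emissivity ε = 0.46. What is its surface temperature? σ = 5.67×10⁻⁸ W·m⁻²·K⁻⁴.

Steady state: internal power = radiated power, P = εσA T⁴.
Radiating area A = 2·3.20 = 6.400 m².
T⁴ = P/(εσA) = 3420/(0.46·5.67×10⁻⁸·6.400) = 2.049×10¹⁰ K⁴.
T = (2.049×10¹⁰)^(1/4).

T ≈ 378 K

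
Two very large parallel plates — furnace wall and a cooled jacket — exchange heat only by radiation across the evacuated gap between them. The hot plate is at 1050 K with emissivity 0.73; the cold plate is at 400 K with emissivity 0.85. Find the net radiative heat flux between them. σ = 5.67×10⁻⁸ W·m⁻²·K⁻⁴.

For two infinite grey parallel plates, q = σ(T₁⁴ − T₂⁴)/(1/ε₁ + 1/ε₂ − 1).
T₁⁴ − T₂⁴ = 1.216×10¹² − 2.560×10¹⁰ = 1.190×10¹² K⁴.
1/ε₁ + 1/ε₂ − 1 = 1.370 + 1.176 − 1 = 1.546.
q = 5.67×10⁻⁸ × 1.190×10¹² / 1.546.

q ≈ 43600 W/m²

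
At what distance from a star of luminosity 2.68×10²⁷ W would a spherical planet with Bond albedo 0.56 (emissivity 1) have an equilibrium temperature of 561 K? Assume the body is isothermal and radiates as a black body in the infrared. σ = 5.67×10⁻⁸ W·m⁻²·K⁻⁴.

For an isothermal black-emitting sphere, (1−a)S·πr² = σ·4πr²·T⁴ ⇒ S = 4σT⁴/(1−a).
S = 4·5.67×10⁻⁸·(561)⁴/0.440 = 51060 W/m².
Flux falls as S = L/(4πd²), so d = √(L/(4πS)) = √(2.68×10²⁷/(4π·51060)).

d ≈ 6.46×10¹⁰ m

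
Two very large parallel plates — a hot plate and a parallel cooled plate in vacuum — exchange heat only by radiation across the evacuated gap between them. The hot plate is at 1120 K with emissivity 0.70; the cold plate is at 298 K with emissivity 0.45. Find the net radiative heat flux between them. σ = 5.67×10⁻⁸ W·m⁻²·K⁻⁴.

For two infinite grey parallel plates, q = σ(T₁⁴ − T₂⁴)/(1/ε₁ + 1/ε₂ − 1).
T₁⁴ − T₂⁴ = 1.574×10¹² − 7.886×10⁹ = 1.566×10¹² K⁴.
1/ε₁ + 1/ε₂ − 1 = 1.429 + 2.222 − 1 = 2.651.
q = 5.67×10⁻⁸ × 1.566×10¹² / 2.651.

q ≈ 33500 W/m²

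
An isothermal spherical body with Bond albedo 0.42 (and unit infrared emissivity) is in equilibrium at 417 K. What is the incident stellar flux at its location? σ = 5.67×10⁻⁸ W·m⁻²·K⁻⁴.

S ≈ 11800 W/m²

(1−a)S·πr² = σ·4πr²·T⁴ ⇒ S = 4σT⁴/(1−a).
S = 4·5.67×10⁻⁸·3.024×10¹⁰/0.580.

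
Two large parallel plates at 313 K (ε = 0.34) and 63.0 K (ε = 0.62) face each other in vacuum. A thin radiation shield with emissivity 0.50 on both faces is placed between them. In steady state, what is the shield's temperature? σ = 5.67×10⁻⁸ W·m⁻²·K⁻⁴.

In steady state the net flux on the hot side equals that on the cold side.
σ(T₁⁴−T_s⁴)/D₁ = σ(T_s⁴−T₂⁴)/D₂, with D₁ = 1/ε₁+1/ε_s−1 = 3.941, D₂ = 1/ε_s+1/ε₂−1 = 2.613.
Solve for T_s⁴: T_s⁴ = (D₂·T₁⁴ + D₁·T₂⁴)/(D₁+D₂) = 3.836×10⁹ K⁴.

T_s ≈ 249 K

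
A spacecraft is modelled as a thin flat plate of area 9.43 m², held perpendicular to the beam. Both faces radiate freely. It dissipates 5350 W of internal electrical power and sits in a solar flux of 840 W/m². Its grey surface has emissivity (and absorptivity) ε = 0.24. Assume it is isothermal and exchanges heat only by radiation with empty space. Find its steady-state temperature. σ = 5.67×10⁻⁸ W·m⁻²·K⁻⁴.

At steady state, absorbed solar power + internal power = radiated power.
Absorbed: α·S·A_cross = 0.24·840·9.430 = 1901 W (cross-section A).
Total input = 1901 + 5350 = 7251 W.
Radiated: εσ·A_surf·T⁴ with A_surf = 2A = 18.86 m².
T⁴ = 7251/(0.24·5.67×10⁻⁸·18.86) = 2.825×10¹⁰ K⁴.

T ≈ 410 K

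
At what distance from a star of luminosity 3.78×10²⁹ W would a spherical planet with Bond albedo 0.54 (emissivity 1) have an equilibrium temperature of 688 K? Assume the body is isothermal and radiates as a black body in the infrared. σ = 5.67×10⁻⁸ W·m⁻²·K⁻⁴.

d ≈ 5.22×10¹¹ m

For an isothermal black-emitting sphere, (1−a)S·πr² = σ·4πr²·T⁴ ⇒ S = 4σT⁴/(1−a).
S = 4·5.67×10⁻⁸·(688)⁴/0.460 = 1.105×10⁵ W/m².
Flux falls as S = L/(4πd²), so d = √(L/(4πS)) = √(3.78×10²⁹/(4π·1.105×10⁵)).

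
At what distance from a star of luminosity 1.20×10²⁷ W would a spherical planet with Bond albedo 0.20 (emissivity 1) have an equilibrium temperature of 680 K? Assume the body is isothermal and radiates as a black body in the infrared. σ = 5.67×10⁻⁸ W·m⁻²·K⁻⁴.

d ≈ 3.97×10¹⁰ m

For an isothermal black-emitting sphere, (1−a)S·πr² = σ·4πr²·T⁴ ⇒ S = 4σT⁴/(1−a).
S = 4·5.67×10⁻⁸·(680)⁴/0.800 = 60620 W/m².
Flux falls as S = L/(4πd²), so d = √(L/(4πS)) = √(1.20×10²⁷/(4π·60620)).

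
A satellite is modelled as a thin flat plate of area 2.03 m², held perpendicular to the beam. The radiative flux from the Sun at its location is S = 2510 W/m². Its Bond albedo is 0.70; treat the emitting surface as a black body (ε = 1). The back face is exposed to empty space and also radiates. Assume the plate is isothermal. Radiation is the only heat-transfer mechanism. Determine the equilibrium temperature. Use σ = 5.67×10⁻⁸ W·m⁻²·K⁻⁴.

At equilibrium, absorbed power = emitted power.
Absorbing cross-section = A = 2.030 m²; emitting surface = 2A = 4.060 m² (ratio 2).
(1−a)S·A_cross = εσ·A_surf·T⁴  ⇒  T⁴ = (1−a)S/(2σ).
T⁴ = 0.300·2510/(2·5.67×10⁻⁸) = 6.640×10⁹ K⁴.
T = (6.640×10⁹)^(1/4).

T ≈ 285 K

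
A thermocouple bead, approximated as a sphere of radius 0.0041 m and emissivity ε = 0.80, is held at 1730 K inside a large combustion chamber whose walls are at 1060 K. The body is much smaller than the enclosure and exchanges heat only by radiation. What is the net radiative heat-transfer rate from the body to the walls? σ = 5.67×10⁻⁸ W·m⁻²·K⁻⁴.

For a small grey body in a large enclosure: P_net = εσA(T_body⁴ − T_wall⁴).
A = 4πr² = 2.112×10⁻⁴ m²; T_body⁴ − T_wall⁴ = 8.957×10¹² − 1.262×10¹² = 7.695×10¹² K⁴.
|P_net| = 0.80·5.67×10⁻⁸·2.112×10⁻⁴·7.695×10¹².

P_net ≈ 73.7 W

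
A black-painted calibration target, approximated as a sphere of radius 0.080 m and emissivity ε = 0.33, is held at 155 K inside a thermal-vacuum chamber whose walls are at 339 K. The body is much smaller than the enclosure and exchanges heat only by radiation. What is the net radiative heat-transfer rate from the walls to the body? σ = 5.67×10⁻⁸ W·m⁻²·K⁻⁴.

For a small grey body in a large enclosure: P_net = εσA(T_body⁴ − T_wall⁴).
A = 4πr² = 0.08042 m²; T_body⁴ − T_wall⁴ = 5.772×10⁸ − 1.321×10¹⁰ = -1.263×10¹⁰ K⁴.
|P_net| = 0.33·5.67×10⁻⁸·0.08042·1.263×10¹⁰.

P_net ≈ 19.0 W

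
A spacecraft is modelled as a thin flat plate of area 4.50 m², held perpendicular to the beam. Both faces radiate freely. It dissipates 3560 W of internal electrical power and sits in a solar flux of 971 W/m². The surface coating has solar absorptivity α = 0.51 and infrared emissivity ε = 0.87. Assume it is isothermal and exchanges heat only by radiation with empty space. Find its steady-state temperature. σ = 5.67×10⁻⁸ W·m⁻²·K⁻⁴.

T ≈ 338 K

At steady state, absorbed solar power + internal power = radiated power.
Absorbed: α·S·A_cross = 0.51·971·4.500 = 2228 W (cross-section A).
Total input = 2228 + 3560 = 5788 W.
Radiated: εσ·A_surf·T⁴ with A_surf = 2A = 9.000 m².
T⁴ = 5788/(0.87·5.67×10⁻⁸·9.000) = 1.304×10¹⁰ K⁴.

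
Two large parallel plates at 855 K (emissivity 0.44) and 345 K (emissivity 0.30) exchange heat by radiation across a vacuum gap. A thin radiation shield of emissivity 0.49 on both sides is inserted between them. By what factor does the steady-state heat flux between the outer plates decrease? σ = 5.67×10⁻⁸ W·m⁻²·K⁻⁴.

Without shield: q₀ = σΔ(T⁴)/(1/ε₁+1/ε₂−1) with denominator 4.606.
With shield the two gaps are in series; the resistances add: (1/ε₁+1/ε_s−1)+(1/ε_s+1/ε₂−1) = 3.314+4.374 = 7.688.
Heat-flux ratio q₀/q = 7.688/4.606.

factor ≈ 1.67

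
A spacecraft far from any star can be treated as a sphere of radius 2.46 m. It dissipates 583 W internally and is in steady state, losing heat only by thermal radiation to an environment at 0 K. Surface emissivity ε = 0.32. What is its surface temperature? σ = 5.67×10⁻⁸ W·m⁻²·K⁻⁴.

T ≈ 143 K

Steady state: internal power = radiated power, P = εσA T⁴.
Radiating area A = 4πr² = 76.05 m².
T⁴ = P/(εσA) = 583/(0.32·5.67×10⁻⁸·76.05) = 4.225×10⁸ K⁴.
T = (4.225×10⁸)^(1/4).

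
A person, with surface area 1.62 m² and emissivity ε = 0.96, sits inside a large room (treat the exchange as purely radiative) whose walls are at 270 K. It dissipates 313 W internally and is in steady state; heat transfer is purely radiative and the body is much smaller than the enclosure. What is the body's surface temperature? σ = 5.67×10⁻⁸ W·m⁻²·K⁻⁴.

For a small grey body in a large enclosure, net radiated power = εσA(T⁴ − T_w⁴).
Steady state: P = εσA(T⁴ − T_w⁴) with A = 1.62 m².
T⁴ = P/(εσA) + T_w⁴ = 313/(0.96·5.67×10⁻⁸·1.620) + (270)⁴
    = 3.550×10⁹ + 5.314×10⁹ = 8.864×10⁹ K⁴.

T ≈ 307 K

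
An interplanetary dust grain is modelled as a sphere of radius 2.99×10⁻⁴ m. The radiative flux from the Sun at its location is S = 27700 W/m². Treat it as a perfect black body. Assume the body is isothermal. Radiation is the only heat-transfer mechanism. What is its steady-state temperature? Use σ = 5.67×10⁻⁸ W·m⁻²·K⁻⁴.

T ≈ 591 K

At equilibrium, absorbed power = emitted power.
Absorbing cross-section = πr² = 2.809×10⁻⁷ m²; emitting surface = 4πr² = 1.123×10⁻⁶ m² (ratio 4).
S·A_cross = εσ·A_surf·T⁴  ⇒  T⁴ = S/(4σ).
T⁴ = 1.00·27700/(4·5.67×10⁻⁸) = 1.221×10¹¹ K⁴.
T = (1.221×10¹¹)^(1/4).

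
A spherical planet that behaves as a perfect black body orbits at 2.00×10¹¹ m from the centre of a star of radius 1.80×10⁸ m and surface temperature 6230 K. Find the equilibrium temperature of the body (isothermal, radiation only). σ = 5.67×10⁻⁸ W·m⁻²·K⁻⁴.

The star's surface emits σT_*⁴; at distance d the flux is S = σT_*⁴(R_*/d)².
S = 5.67×10⁻⁸·(6230)⁴·(1.80×10⁸/2.00×10¹¹)² = 69.19 W/m².
For an isothermal sphere T⁴ = (1−a)S/(4σ) = 3.051×10⁸ K⁴.

T ≈ 132 K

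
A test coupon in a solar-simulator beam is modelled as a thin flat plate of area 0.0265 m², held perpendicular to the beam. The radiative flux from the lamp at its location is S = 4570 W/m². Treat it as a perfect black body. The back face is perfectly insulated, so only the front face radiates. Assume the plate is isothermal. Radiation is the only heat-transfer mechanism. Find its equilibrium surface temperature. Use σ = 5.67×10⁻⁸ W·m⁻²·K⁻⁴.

At equilibrium, absorbed power = emitted power.
Absorbing cross-section = A = 0.02650 m²; emitting surface = A = 0.02650 m² (ratio 1).
S·A_cross = εσ·A_surf·T⁴  ⇒  T⁴ = S/(1σ).
T⁴ = 1.00·4570/(1·5.67×10⁻⁸) = 8.060×10¹⁰ K⁴.
T = (8.060×10¹⁰)^(1/4).

T ≈ 533 K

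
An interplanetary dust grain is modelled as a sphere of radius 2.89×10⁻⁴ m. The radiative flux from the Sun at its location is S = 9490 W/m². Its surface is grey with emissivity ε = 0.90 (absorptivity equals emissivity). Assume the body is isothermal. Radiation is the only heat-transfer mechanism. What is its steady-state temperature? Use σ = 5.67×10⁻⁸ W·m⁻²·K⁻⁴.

At equilibrium, absorbed power = emitted power.
Absorbing cross-section = πr² = 2.624×10⁻⁷ m²; emitting surface = 4πr² = 1.050×10⁻⁶ m² (ratio 4).
εS·A_cross = εσ·A_surf·T⁴  ⇒  T⁴ = S/(4σ)   (ε cancels).
T⁴ = 9490/(4·5.67×10⁻⁸) = 4.184×10¹⁰ K⁴.
T = (4.184×10¹⁰)^(1/4).

T ≈ 452 K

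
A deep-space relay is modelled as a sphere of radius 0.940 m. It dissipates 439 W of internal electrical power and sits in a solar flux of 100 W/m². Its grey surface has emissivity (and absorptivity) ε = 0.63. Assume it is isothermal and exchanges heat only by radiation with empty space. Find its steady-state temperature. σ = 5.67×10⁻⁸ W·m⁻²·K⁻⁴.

At steady state, absorbed solar power + internal power = radiated power.
Absorbed: α·S·A_cross = 0.63·100·2.776 = 174.9 W (cross-section πr²).
Total input = 174.9 + 439 = 613.9 W.
Radiated: εσ·A_surf·T⁴ with A_surf = 4πr² = 11.10 m².
T⁴ = 613.9/(0.63·5.67×10⁻⁸·11.10) = 1.548×10⁹ K⁴.

T ≈ 198 K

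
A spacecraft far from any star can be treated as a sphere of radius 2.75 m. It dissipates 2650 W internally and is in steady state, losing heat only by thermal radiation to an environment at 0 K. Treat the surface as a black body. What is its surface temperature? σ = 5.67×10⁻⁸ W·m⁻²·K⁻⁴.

T ≈ 149 K

Steady state: internal power = radiated power, P = εσA T⁴.
Radiating area A = 4πr² = 95.03 m².
T⁴ = P/(εσA) = 2650/(1.0·5.67×10⁻⁸·95.03) = 4.918×10⁸ K⁴.
T = (4.918×10⁸)^(1/4).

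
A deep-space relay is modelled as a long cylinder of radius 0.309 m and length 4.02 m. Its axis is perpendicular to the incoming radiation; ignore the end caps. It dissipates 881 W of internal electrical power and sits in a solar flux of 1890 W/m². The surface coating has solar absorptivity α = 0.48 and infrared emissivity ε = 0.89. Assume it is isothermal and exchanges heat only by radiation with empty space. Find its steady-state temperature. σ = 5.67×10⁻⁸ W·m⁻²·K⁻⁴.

T ≈ 299 K

At steady state, absorbed solar power + internal power = radiated power.
Absorbed: α·S·A_cross = 0.48·1890·2.484 = 2254 W (cross-section 2rL).
Total input = 2254 + 881 = 3135 W.
Radiated: εσ·A_surf·T⁴ with A_surf = 2πrL = 7.805 m².
T⁴ = 3135/(0.89·5.67×10⁻⁸·7.805) = 7.959×10⁹ K⁴.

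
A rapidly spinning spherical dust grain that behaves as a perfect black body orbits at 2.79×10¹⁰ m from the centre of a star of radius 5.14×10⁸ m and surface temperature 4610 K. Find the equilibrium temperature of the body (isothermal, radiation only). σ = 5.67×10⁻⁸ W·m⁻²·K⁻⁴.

T ≈ 442 K

The star's surface emits σT_*⁴; at distance d the flux is S = σT_*⁴(R_*/d)².
S = 5.67×10⁻⁸·(4610)⁴·(5.14×10⁸/2.79×10¹⁰)² = 8692 W/m².
For an isothermal sphere T⁴ = (1−a)S/(4σ) = 3.832×10¹⁰ K⁴.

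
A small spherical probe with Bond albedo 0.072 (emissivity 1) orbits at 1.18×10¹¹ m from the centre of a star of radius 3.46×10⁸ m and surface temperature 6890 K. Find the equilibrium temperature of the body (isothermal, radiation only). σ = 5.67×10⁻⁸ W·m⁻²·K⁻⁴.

T ≈ 259 K

The star's surface emits σT_*⁴; at distance d the flux is S = σT_*⁴(R_*/d)².
S = 5.67×10⁻⁸·(6890)⁴·(3.46×10⁸/1.18×10¹¹)² = 1099 W/m².
For an isothermal sphere T⁴ = (1−a)S/(4σ) = 4.495×10⁹ K⁴.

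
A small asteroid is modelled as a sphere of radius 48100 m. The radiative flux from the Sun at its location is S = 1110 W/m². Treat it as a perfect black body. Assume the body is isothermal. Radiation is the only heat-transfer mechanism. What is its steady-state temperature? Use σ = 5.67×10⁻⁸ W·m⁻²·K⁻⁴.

At equilibrium, absorbed power = emitted power.
Absorbing cross-section = πr² = 7.268×10⁹ m²; emitting surface = 4πr² = 2.907×10¹⁰ m² (ratio 4).
S·A_cross = εσ·A_surf·T⁴  ⇒  T⁴ = S/(4σ).
T⁴ = 1.00·1110/(4·5.67×10⁻⁸) = 4.894×10⁹ K⁴.
T = (4.894×10⁹)^(1/4).

T ≈ 264 K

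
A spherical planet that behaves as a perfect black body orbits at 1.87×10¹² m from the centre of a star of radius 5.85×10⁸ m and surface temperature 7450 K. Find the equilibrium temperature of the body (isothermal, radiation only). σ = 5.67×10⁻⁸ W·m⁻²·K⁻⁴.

The star's surface emits σT_*⁴; at distance d the flux is S = σT_*⁴(R_*/d)².
S = 5.67×10⁻⁸·(7450)⁴·(5.85×10⁸/1.87×10¹²)² = 17.09 W/m².
For an isothermal sphere T⁴ = (1−a)S/(4σ) = 7.537×10⁷ K⁴.

T ≈ 93.2 K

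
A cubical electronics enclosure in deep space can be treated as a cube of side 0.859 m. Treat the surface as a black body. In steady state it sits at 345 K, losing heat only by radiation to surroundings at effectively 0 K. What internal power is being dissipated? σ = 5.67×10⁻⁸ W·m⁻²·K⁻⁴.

Steady state: P = εσA T⁴.
A = 6L² = 4.427 m²; T⁴ = (345)⁴ = 1.417×10¹⁰ K⁴.
P = 1.0 × 5.67×10⁻⁸ × 4.427 × 1.417×10¹⁰.

P ≈ 3560 W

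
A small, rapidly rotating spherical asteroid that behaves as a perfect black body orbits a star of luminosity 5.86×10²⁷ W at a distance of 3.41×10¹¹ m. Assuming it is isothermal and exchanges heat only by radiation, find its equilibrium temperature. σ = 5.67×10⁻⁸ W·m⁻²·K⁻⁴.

First find the stellar flux at distance d: S = L/(4πd²) = 5.86×10²⁷/(4π·(3.41×10¹¹)²) = 4010 W/m².
For an isothermal sphere, absorbed (1−a)S·πr² = emitted σ·4πr²·T⁴, so T⁴ = (1−a)S/(4σ).
T⁴ = 1.00·4010/(4·5.67×10⁻⁸) = 1.768×10¹⁰ K⁴.

T ≈ 365 K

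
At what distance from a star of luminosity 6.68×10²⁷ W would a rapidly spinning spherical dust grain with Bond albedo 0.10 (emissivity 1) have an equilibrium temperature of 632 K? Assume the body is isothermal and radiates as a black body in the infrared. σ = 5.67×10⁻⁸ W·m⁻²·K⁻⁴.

d ≈ 1.15×10¹¹ m

For an isothermal black-emitting sphere, (1−a)S·πr² = σ·4πr²·T⁴ ⇒ S = 4σT⁴/(1−a).
S = 4·5.67×10⁻⁸·(632)⁴/0.900 = 40200 W/m².
Flux falls as S = L/(4πd²), so d = √(L/(4πS)) = √(6.68×10²⁷/(4π·40200)).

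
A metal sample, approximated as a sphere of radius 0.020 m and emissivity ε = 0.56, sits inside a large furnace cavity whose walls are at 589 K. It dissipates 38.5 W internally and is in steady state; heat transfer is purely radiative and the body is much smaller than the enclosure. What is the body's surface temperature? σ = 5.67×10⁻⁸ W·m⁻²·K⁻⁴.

For a small grey body in a large enclosure, net radiated power = εσA(T⁴ − T_w⁴).
Steady state: P = εσA(T⁴ − T_w⁴) with A = 4πr² = 0.005027 m².
T⁴ = P/(εσA) + T_w⁴ = 38.5/(0.56·5.67×10⁻⁸·0.005027) + (589)⁴
    = 2.412×10¹¹ + 1.204×10¹¹ = 3.616×10¹¹ K⁴.

T ≈ 775 K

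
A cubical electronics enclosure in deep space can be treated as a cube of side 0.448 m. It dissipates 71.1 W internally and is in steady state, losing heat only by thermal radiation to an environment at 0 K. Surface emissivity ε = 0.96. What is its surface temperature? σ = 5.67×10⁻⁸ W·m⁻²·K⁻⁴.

Steady state: internal power = radiated power, P = εσA T⁴.
Radiating area A = 6L² = 1.204 m².
T⁴ = P/(εσA) = 71.1/(0.96·5.67×10⁻⁸·1.204) = 1.085×10⁹ K⁴.
T = (1.085×10⁹)^(1/4).

T ≈ 181 K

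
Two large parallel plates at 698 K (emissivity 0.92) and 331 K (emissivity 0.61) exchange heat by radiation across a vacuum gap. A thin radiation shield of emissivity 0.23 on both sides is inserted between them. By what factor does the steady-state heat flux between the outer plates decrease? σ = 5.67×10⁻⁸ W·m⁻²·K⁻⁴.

factor ≈ 5.46

Without shield: q₀ = σΔ(T⁴)/(1/ε₁+1/ε₂−1) with denominator 1.726.
With shield the two gaps are in series; the resistances add: (1/ε₁+1/ε_s−1)+(1/ε_s+1/ε₂−1) = 4.435+4.987 = 9.422.
Heat-flux ratio q₀/q = 9.422/1.726.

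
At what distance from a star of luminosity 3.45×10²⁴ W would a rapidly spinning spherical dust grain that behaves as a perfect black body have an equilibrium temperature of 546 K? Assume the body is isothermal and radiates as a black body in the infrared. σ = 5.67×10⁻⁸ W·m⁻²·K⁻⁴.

d ≈ 3.69×10⁹ m

For an isothermal black-emitting sphere, (1−a)S·πr² = σ·4πr²·T⁴ ⇒ S = 4σT⁴/(1−a).
S = 4·5.67×10⁻⁸·(546)⁴/1.00 = 20160 W/m².
Flux falls as S = L/(4πd²), so d = √(L/(4πS)) = √(3.45×10²⁴/(4π·20160)).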